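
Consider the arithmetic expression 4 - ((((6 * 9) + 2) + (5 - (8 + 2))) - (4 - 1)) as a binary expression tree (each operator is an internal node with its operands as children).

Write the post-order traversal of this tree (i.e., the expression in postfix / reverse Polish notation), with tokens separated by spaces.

Post-order on an expression tree gives postfix notation: for each operator, emit left operand, right operand, then the operator.

4 6 9 * 2 + 5 8 2 + - + 4 1 - - -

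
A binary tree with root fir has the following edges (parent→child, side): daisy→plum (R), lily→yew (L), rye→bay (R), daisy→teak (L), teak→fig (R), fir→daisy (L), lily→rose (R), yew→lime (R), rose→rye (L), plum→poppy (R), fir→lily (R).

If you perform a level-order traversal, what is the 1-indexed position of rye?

Level-order visits nodes level by level from the root, left to right within each level.
Level 0: fir
Level 1: daisy, lily
Level 2: teak, plum, yew, rose
Level 3: fig, poppy, lime, rye
Level 4: bay
Full level-order sequence: fir, daisy, lily, teak, plum, yew, rose, fig, poppy, lime, rye, bay.

11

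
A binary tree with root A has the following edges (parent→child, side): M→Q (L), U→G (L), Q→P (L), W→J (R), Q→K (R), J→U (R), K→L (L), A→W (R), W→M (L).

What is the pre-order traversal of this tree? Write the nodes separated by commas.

A, W, M, Q, P, K, L, J, U, G

Pre-order visits the node, then its left subtree, then its right subtree.
Visit A.
At A: no left child.
At A: go right to W.
  Visit W.
  At W: go left to M.
    Visit M.
    At M: go left to Q.
      Visit Q.
      At Q: go left to P.
        P is a leaf — visit P.
      At Q: go right to K.
        Visit K.
        At K: go left to L.
          L is a leaf — visit L.
        At K: no right child.
    At M: no right child.
  At W: go right to J.
    Visit J.
    At J: no left child.
    At J: go right to U.
      Visit U.
      At U: go left to G.
        G is a leaf — visit G.
      At U: no right child.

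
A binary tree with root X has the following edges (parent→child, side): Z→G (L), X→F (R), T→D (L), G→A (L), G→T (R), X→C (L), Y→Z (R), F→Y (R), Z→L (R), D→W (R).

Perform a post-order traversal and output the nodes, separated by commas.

Post-order visits the left subtree, then the right subtree, then the node.
At X: go left to C.
  C is a leaf — visit C.
At X: go right to F.
  At F: no left child.
  At F: go right to Y.
    At Y: no left child.
    At Y: go right to Z.
      At Z: go left to G.
        At G: go left to A.
          A is a leaf — visit A.
        At G: go right to T.
          At T: go left to D.
            At D: no left child.
            At D: go right to W.
              W is a leaf — visit W.
            Visit D.
          At T: no right child.
          Visit T.
        Visit G.
      At Z: go right to L.
        L is a leaf — visit L.
      Visit Z.
    Visit Y.
  Visit F.
Visit X.

C, A, W, D, T, G, L, Z, Y, F, X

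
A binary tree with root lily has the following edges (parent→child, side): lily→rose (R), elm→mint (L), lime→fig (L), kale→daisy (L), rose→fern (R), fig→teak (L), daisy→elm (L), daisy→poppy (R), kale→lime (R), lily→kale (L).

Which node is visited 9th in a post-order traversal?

fern

Post-order visits the left subtree, then the right subtree, then the node.
At lily: go left to kale.
  At kale: go left to daisy.
    At daisy: go left to elm.
      At elm: go left to mint.
        mint is a leaf — visit mint.
      At elm: no right child.
      Visit elm.
    At daisy: go right to poppy.
      poppy is a leaf — visit poppy.
    Visit daisy.
  At kale: go right to lime.
    At lime: go left to fig.
      At fig: go left to teak.
        teak is a leaf — visit teak.
      At fig: no right child.
      Visit fig.
    At lime: no right child.
    Visit lime.
  Visit kale.
At lily: go right to rose.
  At rose: no left child.
  At rose: go right to fern.
    fern is a leaf — visit fern.
  Visit rose.
Visit lily.
Full post-order sequence: mint, elm, poppy, daisy, teak, fig, lime, kale, fern, rose, lily.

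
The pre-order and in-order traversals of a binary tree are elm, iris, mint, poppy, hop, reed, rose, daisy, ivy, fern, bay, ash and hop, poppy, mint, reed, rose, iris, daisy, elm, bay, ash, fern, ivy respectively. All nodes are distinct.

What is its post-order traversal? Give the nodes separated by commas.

The first element of pre-order is the root; it splits in-order into left and right subtrees.
Root elm: left subtree has 7 nodes {hop, poppy, mint, reed, rose, iris, daisy}, right has 4 {bay, ash, fern, ivy}.
  Root iris: left subtree has 5 nodes {hop, poppy, mint, reed, rose}, right has 1 {daisy}.
    Root mint: left subtree has 2 nodes {hop, poppy}, right has 2 {reed, rose}.
      Root poppy: left subtree has 1 node {hop}, right has 0 { }.
      Root reed: left subtree has 0 nodes { }, right has 1 {rose}.
  Root ivy: left subtree has 3 nodes {bay, ash, fern}, right has 0 { }.
    Root fern: left subtree has 2 nodes {bay, ash}, right has 0 { }.
      Root bay: left subtree has 0 nodes { }, right has 1 {ash}.

hop, poppy, rose, reed, mint, daisy, iris, ash, bay, fern, ivy, elm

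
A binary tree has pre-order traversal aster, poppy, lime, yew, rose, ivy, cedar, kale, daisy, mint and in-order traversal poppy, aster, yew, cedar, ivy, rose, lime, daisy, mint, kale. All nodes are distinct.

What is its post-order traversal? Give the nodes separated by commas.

The first element of pre-order is the root; it splits in-order into left and right subtrees.
Root aster: left subtree has 1 node {poppy}, right has 8 {yew, cedar, ivy, rose, lime, daisy, mint, kale}.
  Root lime: left subtree has 4 nodes {yew, cedar, ivy, rose}, right has 3 {daisy, mint, kale}.
    Root yew: left subtree has 0 nodes { }, right has 3 {cedar, ivy, rose}.
      Root rose: left subtree has 2 nodes {cedar, ivy}, right has 0 { }.
        Root ivy: left subtree has 1 node {cedar}, right has 0 { }.
    Root kale: left subtree has 2 nodes {daisy, mint}, right has 0 { }.
      Root daisy: left subtree has 0 nodes { }, right has 1 {mint}.

poppy, cedar, ivy, rose, yew, mint, daisy, kale, lime, aster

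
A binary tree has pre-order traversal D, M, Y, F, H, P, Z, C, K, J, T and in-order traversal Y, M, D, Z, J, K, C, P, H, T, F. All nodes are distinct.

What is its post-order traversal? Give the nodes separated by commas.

The first element of pre-order is the root; it splits in-order into left and right subtrees.
Root D: left subtree has 2 nodes {Y, M}, right has 8 {Z, J, K, C, P, H, T, F}.
  Root M: left subtree has 1 node {Y}, right has 0 { }.
  Root F: left subtree has 7 nodes {Z, J, K, C, P, H, T}, right has 0 { }.
    Root H: left subtree has 5 nodes {Z, J, K, C, P}, right has 1 {T}.
      Root P: left subtree has 4 nodes {Z, J, K, C}, right has 0 { }.
        Root Z: left subtree has 0 nodes { }, right has 3 {J, K, C}.
          Root C: left subtree has 2 nodes {J, K}, right has 0 { }.
            Root K: left subtree has 1 node {J}, right has 0 { }.

Y, M, J, K, C, Z, P, T, H, F, D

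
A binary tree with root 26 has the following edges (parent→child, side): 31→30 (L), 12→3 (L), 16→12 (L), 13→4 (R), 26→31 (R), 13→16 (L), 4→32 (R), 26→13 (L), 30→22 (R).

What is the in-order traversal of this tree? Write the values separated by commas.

3, 12, 16, 13, 4, 32, 26, 30, 22, 31

In-order visits the left subtree, then the node, then the right subtree.
At 26: go left to 13.
  At 13: go left to 16.
    At 16: go left to 12.
      At 12: go left to 3.
        3 is a leaf — visit 3.
      Visit 12.
      At 12: no right child.
    Visit 16.
    At 16: no right child.
  Visit 13.
  At 13: go right to 4.
    At 4: no left child.
    Visit 4.
    At 4: go right to 32.
      32 is a leaf — visit 32.
Visit 26.
At 26: go right to 31.
  At 31: go left to 30.
    At 30: no left child.
    Visit 30.
    At 30: go right to 22.
      22 is a leaf — visit 22.
  Visit 31.
  At 31: no right child.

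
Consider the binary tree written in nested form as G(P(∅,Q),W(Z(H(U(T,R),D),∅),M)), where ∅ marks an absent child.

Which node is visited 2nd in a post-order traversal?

P

Post-order visits the left subtree, then the right subtree, then the node.
At G: go left to P.
  At P: no left child.
  At P: go right to Q.
    Q is a leaf — visit Q.
  Visit P.
At G: go right to W.
  At W: go left to Z.
    At Z: go left to H.
      At H: go left to U.
        At U: go left to T.
          T is a leaf — visit T.
        At U: go right to R.
          R is a leaf — visit R.
        Visit U.
      At H: go right to D.
        D is a leaf — visit D.
      Visit H.
    At Z: no right child.
    Visit Z.
  At W: go right to M.
    M is a leaf — visit M.
  Visit W.
Visit G.
Full post-order sequence: Q, P, T, R, U, D, H, Z, M, W, G.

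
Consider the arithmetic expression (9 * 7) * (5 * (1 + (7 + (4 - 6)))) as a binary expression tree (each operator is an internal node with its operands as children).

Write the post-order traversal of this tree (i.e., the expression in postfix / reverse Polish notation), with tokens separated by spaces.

Post-order on an expression tree gives postfix notation: for each operator, emit left operand, right operand, then the operator.

9 7 * 5 1 7 4 6 - + + * *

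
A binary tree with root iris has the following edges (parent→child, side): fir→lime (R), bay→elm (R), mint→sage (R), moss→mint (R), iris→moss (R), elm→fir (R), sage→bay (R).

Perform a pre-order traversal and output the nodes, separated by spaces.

Pre-order visits the node, then its left subtree, then its right subtree.
Visit iris.
At iris: no left child.
At iris: go right to moss.
  Visit moss.
  At moss: no left child.
  At moss: go right to mint.
    Visit mint.
    At mint: no left child.
    At mint: go right to sage.
      Visit sage.
      At sage: no left child.
      At sage: go right to bay.
        Visit bay.
        At bay: no left child.
        At bay: go right to elm.
          Visit elm.
          At elm: no left child.
          At elm: go right to fir.
            Visit fir.
            At fir: no left child.
            At fir: go right to lime.
              lime is a leaf — visit lime.

iris moss mint sage bay elm fir lime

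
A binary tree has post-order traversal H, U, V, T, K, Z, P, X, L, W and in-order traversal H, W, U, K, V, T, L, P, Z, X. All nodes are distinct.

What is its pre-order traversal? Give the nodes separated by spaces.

W H L K U T V X P Z

The last element of post-order is the root; it splits in-order into left and right subtrees.
Root W: left subtree has 1 node {H}, right has 8 {U, K, V, T, L, P, Z, X}.
  Root L: left subtree has 4 nodes {U, K, V, T}, right has 3 {P, Z, X}.
    Root K: left subtree has 1 node {U}, right has 2 {V, T}.
      Root T: left subtree has 1 node {V}, right has 0 { }.
    Root X: left subtree has 2 nodes {P, Z}, right has 0 { }.
      Root P: left subtree has 0 nodes { }, right has 1 {Z}.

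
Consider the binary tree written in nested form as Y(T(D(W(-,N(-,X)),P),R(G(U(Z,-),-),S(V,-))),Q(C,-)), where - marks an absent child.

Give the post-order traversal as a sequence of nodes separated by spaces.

Post-order visits the left subtree, then the right subtree, then the node.
At Y: go left to T.
  At T: go left to D.
    At D: go left to W.
      At W: no left child.
      At W: go right to N.
        At N: no left child.
        At N: go right to X.
          X is a leaf — visit X.
        Visit N.
      Visit W.
    At D: go right to P.
      P is a leaf — visit P.
    Visit D.
  At T: go right to R.
    At R: go left to G.
      At G: go left to U.
        At U: go left to Z.
          Z is a leaf — visit Z.
        At U: no right child.
        Visit U.
      At G: no right child.
      Visit G.
    At R: go right to S.
      At S: go left to V.
        V is a leaf — visit V.
      At S: no right child.
      Visit S.
    Visit R.
  Visit T.
At Y: go right to Q.
  At Q: go left to C.
    C is a leaf — visit C.
  At Q: no right child.
  Visit Q.
Visit Y.

X N W P D Z U G V S R T C Q Y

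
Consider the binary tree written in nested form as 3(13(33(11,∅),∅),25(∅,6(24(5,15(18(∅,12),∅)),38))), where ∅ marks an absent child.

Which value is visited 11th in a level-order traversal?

18

Level-order visits nodes level by level from the root, left to right within each level.
Level 0: 3
Level 1: 13, 25
Level 2: 33, 6
Level 3: 11, 24, 38
Level 4: 5, 15
Level 5: 18
Level 6: 12
Full level-order sequence: 3, 13, 25, 33, 6, 11, 24, 38, 5, 15, 18, 12.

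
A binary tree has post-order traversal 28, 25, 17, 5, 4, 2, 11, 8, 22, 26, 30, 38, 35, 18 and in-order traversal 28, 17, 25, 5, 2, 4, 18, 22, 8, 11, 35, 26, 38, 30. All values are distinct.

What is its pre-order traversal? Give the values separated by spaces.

18 2 5 17 28 25 4 35 22 8 11 38 26 30

The last element of post-order is the root; it splits in-order into left and right subtrees.
Root 18: left subtree has 6 nodes {28, 17, 25, 5, 2, 4}, right has 7 {22, 8, 11, 35, 26, 38, 30}.
  Root 2: left subtree has 4 nodes {28, 17, 25, 5}, right has 1 {4}.
    Root 5: left subtree has 3 nodes {28, 17, 25}, right has 0 { }.
      Root 17: left subtree has 1 node {28}, right has 1 {25}.
  Root 35: left subtree has 3 nodes {22, 8, 11}, right has 3 {26, 38, 30}.
    Root 22: left subtree has 0 nodes { }, right has 2 {8, 11}.
      Root 8: left subtree has 0 nodes { }, right has 1 {11}.
    Root 38: left subtree has 1 node {26}, right has 1 {30}.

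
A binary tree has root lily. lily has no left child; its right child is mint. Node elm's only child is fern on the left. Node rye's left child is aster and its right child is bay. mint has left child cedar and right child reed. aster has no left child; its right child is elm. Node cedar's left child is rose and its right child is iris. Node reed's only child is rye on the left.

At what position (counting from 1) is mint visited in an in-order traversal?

In-order visits the left subtree, then the node, then the right subtree.
At lily: no left child.
Visit lily.
At lily: go right to mint.
  At mint: go left to cedar.
    At cedar: go left to rose.
      rose is a leaf — visit rose.
    Visit cedar.
    At cedar: go right to iris.
      iris is a leaf — visit iris.
  Visit mint.
  At mint: go right to reed.
    At reed: go left to rye.
      At rye: go left to aster.
        At aster: no left child.
        Visit aster.
        At aster: go right to elm.
          At elm: go left to fern.
            fern is a leaf — visit fern.
          Visit elm.
          At elm: no right child.
      Visit rye.
      At rye: go right to bay.
        bay is a leaf — visit bay.
    Visit reed.
    At reed: no right child.
Full in-order sequence: lily, rose, cedar, iris, mint, aster, fern, elm, rye, bay, reed.

5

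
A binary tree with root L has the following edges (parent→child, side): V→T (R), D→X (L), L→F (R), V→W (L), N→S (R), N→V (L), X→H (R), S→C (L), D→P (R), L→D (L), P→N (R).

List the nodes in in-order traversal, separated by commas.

In-order visits the left subtree, then the node, then the right subtree.
At L: go left to D.
  At D: go left to X.
    At X: no left child.
    Visit X.
    At X: go right to H.
      H is a leaf — visit H.
  Visit D.
  At D: go right to P.
    At P: no left child.
    Visit P.
    At P: go right to N.
      At N: go left to V.
        At V: go left to W.
          W is a leaf — visit W.
        Visit V.
        At V: go right to T.
          T is a leaf — visit T.
      Visit N.
      At N: go right to S.
        At S: go left to C.
          C is a leaf — visit C.
        Visit S.
        At S: no right child.
Visit L.
At L: go right to F.
  F is a leaf — visit F.

X, H, D, P, W, V, T, N, C, S, L, F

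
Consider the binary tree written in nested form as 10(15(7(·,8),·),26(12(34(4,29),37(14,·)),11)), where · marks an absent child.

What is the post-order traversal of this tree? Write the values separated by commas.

Post-order visits the left subtree, then the right subtree, then the node.
At 10: go left to 15.
  At 15: go left to 7.
    At 7: no left child.
    At 7: go right to 8.
      8 is a leaf — visit 8.
    Visit 7.
  At 15: no right child.
  Visit 15.
At 10: go right to 26.
  At 26: go left to 12.
    At 12: go left to 34.
      At 34: go left to 4.
        4 is a leaf — visit 4.
      At 34: go right to 29.
        29 is a leaf — visit 29.
      Visit 34.
    At 12: go right to 37.
      At 37: go left to 14.
        14 is a leaf — visit 14.
      At 37: no right child.
      Visit 37.
    Visit 12.
  At 26: go right to 11.
    11 is a leaf — visit 11.
  Visit 26.
Visit 10.

8, 7, 15, 4, 29, 34, 14, 37, 12, 11, 26, 10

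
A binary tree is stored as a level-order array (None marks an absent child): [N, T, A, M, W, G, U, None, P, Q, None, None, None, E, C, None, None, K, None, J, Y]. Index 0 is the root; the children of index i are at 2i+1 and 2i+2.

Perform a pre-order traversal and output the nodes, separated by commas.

Pre-order visits the node, then its left subtree, then its right subtree.
Visit N.
At N: go left to T.
  Visit T.
  At T: go left to M.
    Visit M.
    At M: no left child.
    At M: go right to P.
      Visit P.
      At P: go left to K.
        K is a leaf — visit K.
      At P: no right child.
  At T: go right to W.
    Visit W.
    At W: go left to Q.
      Visit Q.
      At Q: go left to J.
        J is a leaf — visit J.
      At Q: go right to Y.
        Y is a leaf — visit Y.
    At W: no right child.
At N: go right to A.
  Visit A.
  At A: go left to G.
    G is a leaf — visit G.
  At A: go right to U.
    Visit U.
    At U: go left to E.
      E is a leaf — visit E.
    At U: go right to C.
      C is a leaf — visit C.

N, T, M, P, K, W, Q, J, Y, A, G, U, E, C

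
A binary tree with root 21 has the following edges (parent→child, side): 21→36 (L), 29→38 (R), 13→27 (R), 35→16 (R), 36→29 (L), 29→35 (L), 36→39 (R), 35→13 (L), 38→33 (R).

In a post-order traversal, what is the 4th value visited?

Post-order visits the left subtree, then the right subtree, then the node.
At 21: go left to 36.
  At 36: go left to 29.
    At 29: go left to 35.
      At 35: go left to 13.
        At 13: no left child.
        At 13: go right to 27.
          27 is a leaf — visit 27.
        Visit 13.
      At 35: go right to 16.
        16 is a leaf — visit 16.
      Visit 35.
    At 29: go right to 38.
      At 38: no left child.
      At 38: go right to 33.
        33 is a leaf — visit 33.
      Visit 38.
    Visit 29.
  At 36: go right to 39.
    39 is a leaf — visit 39.
  Visit 36.
At 21: no right child.
Visit 21.
Full post-order sequence: 27, 13, 16, 35, 33, 38, 29, 39, 36, 21.

35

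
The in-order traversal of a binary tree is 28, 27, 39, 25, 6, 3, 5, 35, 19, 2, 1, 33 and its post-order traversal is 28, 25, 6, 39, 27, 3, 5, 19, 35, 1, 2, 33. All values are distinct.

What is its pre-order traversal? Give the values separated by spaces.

The last element of post-order is the root; it splits in-order into left and right subtrees.
Root 33: left subtree has 11 nodes {28, 27, 39, 25, 6, 3, 5, 35, 19, 2, 1}, right has 0 { }.
  Root 2: left subtree has 9 nodes {28, 27, 39, 25, 6, 3, 5, 35, 19}, right has 1 {1}.
    Root 35: left subtree has 7 nodes {28, 27, 39, 25, 6, 3, 5}, right has 1 {19}.
      Root 5: left subtree has 6 nodes {28, 27, 39, 25, 6, 3}, right has 0 { }.
        Root 3: left subtree has 5 nodes {28, 27, 39, 25, 6}, right has 0 { }.
          Root 27: left subtree has 1 node {28}, right has 3 {39, 25, 6}.
            Root 39: left subtree has 0 nodes { }, right has 2 {25, 6}.
              Root 6: left subtree has 1 node {25}, right has 0 { }.

33 2 35 5 3 27 28 39 6 25 19 1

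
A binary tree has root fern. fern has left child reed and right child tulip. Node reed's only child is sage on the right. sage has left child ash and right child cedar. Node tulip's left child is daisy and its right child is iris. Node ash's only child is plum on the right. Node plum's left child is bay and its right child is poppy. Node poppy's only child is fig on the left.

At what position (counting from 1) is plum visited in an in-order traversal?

In-order visits the left subtree, then the node, then the right subtree.
At fern: go left to reed.
  At reed: no left child.
  Visit reed.
  At reed: go right to sage.
    At sage: go left to ash.
      At ash: no left child.
      Visit ash.
      At ash: go right to plum.
        At plum: go left to bay.
          bay is a leaf — visit bay.
        Visit plum.
        At plum: go right to poppy.
          At poppy: go left to fig.
            fig is a leaf — visit fig.
          Visit poppy.
          At poppy: no right child.
    Visit sage.
    At sage: go right to cedar.
      cedar is a leaf — visit cedar.
Visit fern.
At fern: go right to tulip.
  At tulip: go left to daisy.
    daisy is a leaf — visit daisy.
  Visit tulip.
  At tulip: go right to iris.
    iris is a leaf — visit iris.
Full in-order sequence: reed, ash, bay, plum, fig, poppy, sage, cedar, fern, daisy, tulip, iris.

4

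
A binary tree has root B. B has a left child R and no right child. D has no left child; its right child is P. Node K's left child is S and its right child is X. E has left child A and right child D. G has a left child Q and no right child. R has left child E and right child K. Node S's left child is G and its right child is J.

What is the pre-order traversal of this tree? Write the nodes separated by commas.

Pre-order visits the node, then its left subtree, then its right subtree.
Visit B.
At B: go left to R.
  Visit R.
  At R: go left to E.
    Visit E.
    At E: go left to A.
      A is a leaf — visit A.
    At E: go right to D.
      Visit D.
      At D: no left child.
      At D: go right to P.
        P is a leaf — visit P.
  At R: go right to K.
    Visit K.
    At K: go left to S.
      Visit S.
      At S: go left to G.
        Visit G.
        At G: go left to Q.
          Q is a leaf — visit Q.
        At G: no right child.
      At S: go right to J.
        J is a leaf — visit J.
    At K: go right to X.
      X is a leaf — visit X.
At B: no right child.

B, R, E, A, D, P, K, S, G, Q, J, X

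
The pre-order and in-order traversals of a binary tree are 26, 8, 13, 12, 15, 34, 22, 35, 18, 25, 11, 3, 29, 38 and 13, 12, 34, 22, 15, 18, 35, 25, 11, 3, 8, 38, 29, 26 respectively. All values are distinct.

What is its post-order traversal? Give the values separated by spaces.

The first element of pre-order is the root; it splits in-order into left and right subtrees.
Root 26: left subtree has 13 nodes {13, 12, 34, 22, 15, 18, 35, 25, 11, 3, 8, 38, 29}, right has 0 { }.
  Root 8: left subtree has 10 nodes {13, 12, 34, 22, 15, 18, 35, 25, 11, 3}, right has 2 {38, 29}.
    Root 13: left subtree has 0 nodes { }, right has 9 {12, 34, 22, 15, 18, 35, 25, 11, 3}.
      Root 12: left subtree has 0 nodes { }, right has 8 {34, 22, 15, 18, 35, 25, 11, 3}.
        Root 15: left subtree has 2 nodes {34, 22}, right has 5 {18, 35, 25, 11, 3}.
          Root 34: left subtree has 0 nodes { }, right has 1 {22}.
          Root 35: left subtree has 1 node {18}, right has 3 {25, 11, 3}.
            Root 25: left subtree has 0 nodes { }, right has 2 {11, 3}.
              Root 11: left subtree has 0 nodes { }, right has 1 {3}.
    Root 29: left subtree has 1 node {38}, right has 0 { }.

22 34 18 3 11 25 35 15 12 13 38 29 8 26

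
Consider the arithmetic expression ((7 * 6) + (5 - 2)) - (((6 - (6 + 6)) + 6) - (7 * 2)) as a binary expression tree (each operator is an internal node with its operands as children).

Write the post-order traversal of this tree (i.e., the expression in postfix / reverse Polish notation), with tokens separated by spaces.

7 6 * 5 2 - + 6 6 6 + - 6 + 7 2 * - -

Post-order on an expression tree gives postfix notation: for each operator, emit left operand, right operand, then the operator.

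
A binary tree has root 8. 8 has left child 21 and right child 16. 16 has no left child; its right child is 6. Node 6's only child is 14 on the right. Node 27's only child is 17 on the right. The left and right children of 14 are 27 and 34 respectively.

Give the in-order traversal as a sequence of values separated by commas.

21, 8, 16, 6, 27, 17, 14, 34

In-order visits the left subtree, then the node, then the right subtree.
At 8: go left to 21.
  21 is a leaf — visit 21.
Visit 8.
At 8: go right to 16.
  At 16: no left child.
  Visit 16.
  At 16: go right to 6.
    At 6: no left child.
    Visit 6.
    At 6: go right to 14.
      At 14: go left to 27.
        At 27: no left child.
        Visit 27.
        At 27: go right to 17.
          17 is a leaf — visit 17.
      Visit 14.
      At 14: go right to 34.
        34 is a leaf — visit 34.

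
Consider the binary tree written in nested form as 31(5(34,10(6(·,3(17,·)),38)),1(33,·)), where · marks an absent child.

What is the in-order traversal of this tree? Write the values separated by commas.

34, 5, 6, 17, 3, 10, 38, 31, 33, 1

In-order visits the left subtree, then the node, then the right subtree.
At 31: go left to 5.
  At 5: go left to 34.
    34 is a leaf — visit 34.
  Visit 5.
  At 5: go right to 10.
    At 10: go left to 6.
      At 6: no left child.
      Visit 6.
      At 6: go right to 3.
        At 3: go left to 17.
          17 is a leaf — visit 17.
        Visit 3.
        At 3: no right child.
    Visit 10.
    At 10: go right to 38.
      38 is a leaf — visit 38.
Visit 31.
At 31: go right to 1.
  At 1: go left to 33.
    33 is a leaf — visit 33.
  Visit 1.
  At 1: no right child.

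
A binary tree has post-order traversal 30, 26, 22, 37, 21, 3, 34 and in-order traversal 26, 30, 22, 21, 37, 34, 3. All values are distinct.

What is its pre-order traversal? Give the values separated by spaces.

The last element of post-order is the root; it splits in-order into left and right subtrees.
Root 34: left subtree has 5 nodes {26, 30, 22, 21, 37}, right has 1 {3}.
  Root 21: left subtree has 3 nodes {26, 30, 22}, right has 1 {37}.
    Root 22: left subtree has 2 nodes {26, 30}, right has 0 { }.
      Root 26: left subtree has 0 nodes { }, right has 1 {30}.

34 21 22 26 30 37 3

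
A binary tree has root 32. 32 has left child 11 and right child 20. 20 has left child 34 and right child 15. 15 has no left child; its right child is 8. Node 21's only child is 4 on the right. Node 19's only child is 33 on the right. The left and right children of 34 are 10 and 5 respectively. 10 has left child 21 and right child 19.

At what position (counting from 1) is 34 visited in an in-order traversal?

8

In-order visits the left subtree, then the node, then the right subtree.
At 32: go left to 11.
  11 is a leaf — visit 11.
Visit 32.
At 32: go right to 20.
  At 20: go left to 34.
    At 34: go left to 10.
      At 10: go left to 21.
        At 21: no left child.
        Visit 21.
        At 21: go right to 4.
          4 is a leaf — visit 4.
      Visit 10.
      At 10: go right to 19.
        At 19: no left child.
        Visit 19.
        At 19: go right to 33.
          33 is a leaf — visit 33.
    Visit 34.
    At 34: go right to 5.
      5 is a leaf — visit 5.
  Visit 20.
  At 20: go right to 15.
    At 15: no left child.
    Visit 15.
    At 15: go right to 8.
      8 is a leaf — visit 8.
Full in-order sequence: 11, 32, 21, 4, 10, 19, 33, 34, 5, 20, 15, 8.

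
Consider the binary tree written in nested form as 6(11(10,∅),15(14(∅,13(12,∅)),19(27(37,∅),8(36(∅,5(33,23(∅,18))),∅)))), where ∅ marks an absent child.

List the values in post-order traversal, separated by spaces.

Post-order visits the left subtree, then the right subtree, then the node.
At 6: go left to 11.
  At 11: go left to 10.
    10 is a leaf — visit 10.
  At 11: no right child.
  Visit 11.
At 6: go right to 15.
  At 15: go left to 14.
    At 14: no left child.
    At 14: go right to 13.
      At 13: go left to 12.
        12 is a leaf — visit 12.
      At 13: no right child.
      Visit 13.
    Visit 14.
  At 15: go right to 19.
    At 19: go left to 27.
      At 27: go left to 37.
        37 is a leaf — visit 37.
      At 27: no right child.
      Visit 27.
    At 19: go right to 8.
      At 8: go left to 36.
        At 36: no left child.
        At 36: go right to 5.
          At 5: go left to 33.
            33 is a leaf — visit 33.
          At 5: go right to 23.
            At 23: no left child.
            At 23: go right to 18.
              18 is a leaf — visit 18.
            Visit 23.
          Visit 5.
        Visit 36.
      At 8: no right child.
      Visit 8.
    Visit 19.
  Visit 15.
Visit 6.

10 11 12 13 14 37 27 33 18 23 5 36 8 19 15 6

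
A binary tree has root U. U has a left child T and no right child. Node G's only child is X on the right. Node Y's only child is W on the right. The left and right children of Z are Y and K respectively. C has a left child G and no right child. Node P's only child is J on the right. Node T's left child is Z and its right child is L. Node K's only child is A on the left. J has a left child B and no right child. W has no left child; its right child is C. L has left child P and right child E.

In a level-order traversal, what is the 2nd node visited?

Level-order visits nodes level by level from the root, left to right within each level.
Level 0: U
Level 1: T
Level 2: Z, L
Level 3: Y, K, P, E
Level 4: W, A, J
Level 5: C, B
Level 6: G
Level 7: X
Full level-order sequence: U, T, Z, L, Y, K, P, E, W, A, J, C, B, G, X.

T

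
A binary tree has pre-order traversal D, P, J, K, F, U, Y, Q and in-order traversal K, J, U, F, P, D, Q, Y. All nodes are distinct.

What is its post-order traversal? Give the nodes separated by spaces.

The first element of pre-order is the root; it splits in-order into left and right subtrees.
Root D: left subtree has 5 nodes {K, J, U, F, P}, right has 2 {Q, Y}.
  Root P: left subtree has 4 nodes {K, J, U, F}, right has 0 { }.
    Root J: left subtree has 1 node {K}, right has 2 {U, F}.
      Root F: left subtree has 1 node {U}, right has 0 { }.
  Root Y: left subtree has 1 node {Q}, right has 0 { }.

K U F J P Q Y D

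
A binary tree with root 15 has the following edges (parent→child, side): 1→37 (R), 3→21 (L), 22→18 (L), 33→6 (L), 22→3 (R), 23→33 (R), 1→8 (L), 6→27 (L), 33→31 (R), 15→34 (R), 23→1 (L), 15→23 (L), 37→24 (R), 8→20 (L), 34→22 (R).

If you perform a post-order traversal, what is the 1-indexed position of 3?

13

Post-order visits the left subtree, then the right subtree, then the node.
At 15: go left to 23.
  At 23: go left to 1.
    At 1: go left to 8.
      At 8: go left to 20.
        20 is a leaf — visit 20.
      At 8: no right child.
      Visit 8.
    At 1: go right to 37.
      At 37: no left child.
      At 37: go right to 24.
        24 is a leaf — visit 24.
      Visit 37.
    Visit 1.
  At 23: go right to 33.
    At 33: go left to 6.
      At 6: go left to 27.
        27 is a leaf — visit 27.
      At 6: no right child.
      Visit 6.
    At 33: go right to 31.
      31 is a leaf — visit 31.
    Visit 33.
  Visit 23.
At 15: go right to 34.
  At 34: no left child.
  At 34: go right to 22.
    At 22: go left to 18.
      18 is a leaf — visit 18.
    At 22: go right to 3.
      At 3: go left to 21.
        21 is a leaf — visit 21.
      At 3: no right child.
      Visit 3.
    Visit 22.
  Visit 34.
Visit 15.
Full post-order sequence: 20, 8, 24, 37, 1, 27, 6, 31, 33, 23, 18, 21, 3, 22, 34, 15.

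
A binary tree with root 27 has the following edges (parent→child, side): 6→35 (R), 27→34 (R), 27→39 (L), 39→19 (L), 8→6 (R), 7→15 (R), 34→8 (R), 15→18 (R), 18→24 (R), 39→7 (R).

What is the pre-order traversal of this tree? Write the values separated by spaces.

Pre-order visits the node, then its left subtree, then its right subtree.
Visit 27.
At 27: go left to 39.
  Visit 39.
  At 39: go left to 19.
    19 is a leaf — visit 19.
  At 39: go right to 7.
    Visit 7.
    At 7: no left child.
    At 7: go right to 15.
      Visit 15.
      At 15: no left child.
      At 15: go right to 18.
        Visit 18.
        At 18: no left child.
        At 18: go right to 24.
          24 is a leaf — visit 24.
At 27: go right to 34.
  Visit 34.
  At 34: no left child.
  At 34: go right to 8.
    Visit 8.
    At 8: no left child.
    At 8: go right to 6.
      Visit 6.
      At 6: no left child.
      At 6: go right to 35.
        35 is a leaf — visit 35.

27 39 19 7 15 18 24 34 8 6 35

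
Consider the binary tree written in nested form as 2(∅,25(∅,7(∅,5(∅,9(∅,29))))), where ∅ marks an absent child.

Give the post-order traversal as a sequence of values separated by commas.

29, 9, 5, 7, 25, 2

Post-order visits the left subtree, then the right subtree, then the node.
At 2: no left child.
At 2: go right to 25.
  At 25: no left child.
  At 25: go right to 7.
    At 7: no left child.
    At 7: go right to 5.
      At 5: no left child.
      At 5: go right to 9.
        At 9: no left child.
        At 9: go right to 29.
          29 is a leaf — visit 29.
        Visit 9.
      Visit 5.
    Visit 7.
  Visit 25.
Visit 2.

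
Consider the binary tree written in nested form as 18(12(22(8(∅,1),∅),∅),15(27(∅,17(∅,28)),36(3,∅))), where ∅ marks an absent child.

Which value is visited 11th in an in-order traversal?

36

In-order visits the left subtree, then the node, then the right subtree.
At 18: go left to 12.
  At 12: go left to 22.
    At 22: go left to 8.
      At 8: no left child.
      Visit 8.
      At 8: go right to 1.
        1 is a leaf — visit 1.
    Visit 22.
    At 22: no right child.
  Visit 12.
  At 12: no right child.
Visit 18.
At 18: go right to 15.
  At 15: go left to 27.
    At 27: no left child.
    Visit 27.
    At 27: go right to 17.
      At 17: no left child.
      Visit 17.
      At 17: go right to 28.
        28 is a leaf — visit 28.
  Visit 15.
  At 15: go right to 36.
    At 36: go left to 3.
      3 is a leaf — visit 3.
    Visit 36.
    At 36: no right child.
Full in-order sequence: 8, 1, 22, 12, 18, 27, 17, 28, 15, 3, 36.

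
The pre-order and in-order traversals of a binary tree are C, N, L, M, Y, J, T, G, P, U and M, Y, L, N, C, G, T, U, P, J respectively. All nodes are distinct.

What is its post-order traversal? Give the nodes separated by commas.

The first element of pre-order is the root; it splits in-order into left and right subtrees.
Root C: left subtree has 4 nodes {M, Y, L, N}, right has 5 {G, T, U, P, J}.
  Root N: left subtree has 3 nodes {M, Y, L}, right has 0 { }.
    Root L: left subtree has 2 nodes {M, Y}, right has 0 { }.
      Root M: left subtree has 0 nodes { }, right has 1 {Y}.
  Root J: left subtree has 4 nodes {G, T, U, P}, right has 0 { }.
    Root T: left subtree has 1 node {G}, right has 2 {U, P}.
      Root P: left subtree has 1 node {U}, right has 0 { }.

Y, M, L, N, G, U, P, T, J, C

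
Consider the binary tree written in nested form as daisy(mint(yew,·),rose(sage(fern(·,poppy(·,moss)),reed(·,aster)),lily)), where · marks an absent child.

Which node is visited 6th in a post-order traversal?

aster

Post-order visits the left subtree, then the right subtree, then the node.
At daisy: go left to mint.
  At mint: go left to yew.
    yew is a leaf — visit yew.
  At mint: no right child.
  Visit mint.
At daisy: go right to rose.
  At rose: go left to sage.
    At sage: go left to fern.
      At fern: no left child.
      At fern: go right to poppy.
        At poppy: no left child.
        At poppy: go right to moss.
          moss is a leaf — visit moss.
        Visit poppy.
      Visit fern.
    At sage: go right to reed.
      At reed: no left child.
      At reed: go right to aster.
        aster is a leaf — visit aster.
      Visit reed.
    Visit sage.
  At rose: go right to lily.
    lily is a leaf — visit lily.
  Visit rose.
Visit daisy.
Full post-order sequence: yew, mint, moss, poppy, fern, aster, reed, sage, lily, rose, daisy.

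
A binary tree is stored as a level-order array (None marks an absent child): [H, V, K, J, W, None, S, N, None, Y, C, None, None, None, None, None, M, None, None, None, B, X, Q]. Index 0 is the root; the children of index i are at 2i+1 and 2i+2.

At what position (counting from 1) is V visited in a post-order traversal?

10

Post-order visits the left subtree, then the right subtree, then the node.
At H: go left to V.
  At V: go left to J.
    At J: go left to N.
      At N: no left child.
      At N: go right to M.
        M is a leaf — visit M.
      Visit N.
    At J: no right child.
    Visit J.
  At V: go right to W.
    At W: go left to Y.
      At Y: no left child.
      At Y: go right to B.
        B is a leaf — visit B.
      Visit Y.
    At W: go right to C.
      At C: go left to X.
        X is a leaf — visit X.
      At C: go right to Q.
        Q is a leaf — visit Q.
      Visit C.
    Visit W.
  Visit V.
At H: go right to K.
  At K: no left child.
  At K: go right to S.
    S is a leaf — visit S.
  Visit K.
Visit H.
Full post-order sequence: M, N, J, B, Y, X, Q, C, W, V, S, K, H.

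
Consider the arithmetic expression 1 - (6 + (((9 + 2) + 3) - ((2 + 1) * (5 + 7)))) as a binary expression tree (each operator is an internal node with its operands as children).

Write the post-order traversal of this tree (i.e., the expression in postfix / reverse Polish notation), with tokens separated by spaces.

Post-order on an expression tree gives postfix notation: for each operator, emit left operand, right operand, then the operator.

1 6 9 2 + 3 + 2 1 + 5 7 + * - + -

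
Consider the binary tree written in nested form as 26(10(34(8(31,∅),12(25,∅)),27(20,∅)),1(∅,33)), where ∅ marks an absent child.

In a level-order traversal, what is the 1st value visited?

26

Level-order visits nodes level by level from the root, left to right within each level.
Level 0: 26
Level 1: 10, 1
Level 2: 34, 27, 33
Level 3: 8, 12, 20
Level 4: 31, 25
Full level-order sequence: 26, 10, 1, 34, 27, 33, 8, 12, 20, 31, 25.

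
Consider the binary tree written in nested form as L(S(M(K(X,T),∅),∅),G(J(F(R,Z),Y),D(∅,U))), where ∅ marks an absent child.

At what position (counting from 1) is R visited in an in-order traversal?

7

In-order visits the left subtree, then the node, then the right subtree.
At L: go left to S.
  At S: go left to M.
    At M: go left to K.
      At K: go left to X.
        X is a leaf — visit X.
      Visit K.
      At K: go right to T.
        T is a leaf — visit T.
    Visit M.
    At M: no right child.
  Visit S.
  At S: no right child.
Visit L.
At L: go right to G.
  At G: go left to J.
    At J: go left to F.
      At F: go left to R.
        R is a leaf — visit R.
      Visit F.
      At F: go right to Z.
        Z is a leaf — visit Z.
    Visit J.
    At J: go right to Y.
      Y is a leaf — visit Y.
  Visit G.
  At G: go right to D.
    At D: no left child.
    Visit D.
    At D: go right to U.
      U is a leaf — visit U.
Full in-order sequence: X, K, T, M, S, L, R, F, Z, J, Y, G, D, U.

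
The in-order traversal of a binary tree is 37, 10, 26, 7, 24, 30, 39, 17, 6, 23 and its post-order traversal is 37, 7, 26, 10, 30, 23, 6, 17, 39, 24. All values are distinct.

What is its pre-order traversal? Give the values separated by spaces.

The last element of post-order is the root; it splits in-order into left and right subtrees.
Root 24: left subtree has 4 nodes {37, 10, 26, 7}, right has 5 {30, 39, 17, 6, 23}.
  Root 10: left subtree has 1 node {37}, right has 2 {26, 7}.
    Root 26: left subtree has 0 nodes { }, right has 1 {7}.
  Root 39: left subtree has 1 node {30}, right has 3 {17, 6, 23}.
    Root 17: left subtree has 0 nodes { }, right has 2 {6, 23}.
      Root 6: left subtree has 0 nodes { }, right has 1 {23}.

24 10 37 26 7 39 30 17 6 23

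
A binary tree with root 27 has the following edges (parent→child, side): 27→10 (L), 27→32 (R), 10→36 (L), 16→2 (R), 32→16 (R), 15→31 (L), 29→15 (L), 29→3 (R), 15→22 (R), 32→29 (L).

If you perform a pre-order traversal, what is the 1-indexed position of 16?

Pre-order visits the node, then its left subtree, then its right subtree.
Visit 27.
At 27: go left to 10.
  Visit 10.
  At 10: go left to 36.
    36 is a leaf — visit 36.
  At 10: no right child.
At 27: go right to 32.
  Visit 32.
  At 32: go left to 29.
    Visit 29.
    At 29: go left to 15.
      Visit 15.
      At 15: go left to 31.
        31 is a leaf — visit 31.
      At 15: go right to 22.
        22 is a leaf — visit 22.
    At 29: go right to 3.
      3 is a leaf — visit 3.
  At 32: go right to 16.
    Visit 16.
    At 16: no left child.
    At 16: go right to 2.
      2 is a leaf — visit 2.
Full pre-order sequence: 27, 10, 36, 32, 29, 15, 31, 22, 3, 16, 2.

10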